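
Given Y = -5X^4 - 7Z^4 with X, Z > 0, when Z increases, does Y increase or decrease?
Y decreases

Taking the partial derivative:
∂Y/∂Z = -28Z^3

∂Y/∂Z = -28Z^3 < 0 (assuming positive values)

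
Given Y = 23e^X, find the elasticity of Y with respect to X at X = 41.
Elasticity = 41

Elasticity = (dY/dX) · (X/Y)

dY/dX = 23·e^X
At X = 41: dY/dX = 23·e^41, Y = 23·e^41

Elasticity = (23·e^41) · (41 / (23·e^41)) = 41

Interpretation: for a small percentage change in X, the percentage change in Y is approximately 41.00 times as large.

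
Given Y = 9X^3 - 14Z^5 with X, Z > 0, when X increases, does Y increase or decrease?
Y increases

Taking the partial derivative:
∂Y/∂X = 27X^2

∂Y/∂X = 27X^2 > 0 (assuming positive values)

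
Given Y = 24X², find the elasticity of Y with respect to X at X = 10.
Elasticity = 2

Elasticity = (dY/dX) · (X/Y)

dY/dX = 48·X
At X = 10: dY/dX = 480, Y = 2400

Elasticity = 480 · (10 / 2400) = 2

Interpretation: for a small percentage change in X, the percentage change in Y is approximately 2.00 times as large.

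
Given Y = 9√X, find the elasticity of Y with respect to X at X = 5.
Elasticity = 1/2

Elasticity = (dY/dX) · (X/Y)

dY/dX = 9/(2·√X)
At X = 5: dY/dX = 9·√5/10, Y = 9·√5

Elasticity = (9·√5/10) · (5 / (9·√5)) = 1/2

Interpretation: for a small percentage change in X, the percentage change in Y is approximately 0.50 times as large.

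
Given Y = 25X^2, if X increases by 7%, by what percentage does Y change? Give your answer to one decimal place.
14.5%

For Y = 25X^2:
If X → X(1 + 0.07)
Then Y → Y · (1 + 0.07)^2
     = Y · 1.1449

Percentage change = ((1 + 0.07)^2 − 1) × 100% ≈ 14.5%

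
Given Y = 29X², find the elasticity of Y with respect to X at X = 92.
Elasticity = 2

Elasticity = (dY/dX) · (X/Y)

dY/dX = 58·X
At X = 92: dY/dX = 5336, Y = 245456

Elasticity = 5336 · (92 / 245456) = 2

Interpretation: for a small percentage change in X, the percentage change in Y is approximately 2.00 times as large.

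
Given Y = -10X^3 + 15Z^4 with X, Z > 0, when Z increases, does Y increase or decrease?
Y increases

Taking the partial derivative:
∂Y/∂Z = 60Z^3

∂Y/∂Z = 60Z^3 > 0 (assuming positive values)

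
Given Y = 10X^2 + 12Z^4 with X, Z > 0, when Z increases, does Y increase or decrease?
Y increases

Taking the partial derivative:
∂Y/∂Z = 48Z^3

∂Y/∂Z = 48Z^3 > 0 (assuming positive values)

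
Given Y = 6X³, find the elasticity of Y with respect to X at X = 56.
Elasticity = 3

Elasticity = (dY/dX) · (X/Y)

dY/dX = 18·X²
At X = 56: dY/dX = 56448, Y = 1053696

Elasticity = 56448 · (56 / 1053696) = 3

Interpretation: for a small percentage change in X, the percentage change in Y is approximately 3.00 times as large.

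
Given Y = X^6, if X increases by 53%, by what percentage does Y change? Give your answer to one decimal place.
1182.8%

For Y = X^6:
If X → X(1 + 0.53)
Then Y → Y · (1 + 0.53)^6
     ≈ Y · 12.8277

Percentage change = ((1 + 0.53)^6 − 1) × 100% ≈ 1182.8%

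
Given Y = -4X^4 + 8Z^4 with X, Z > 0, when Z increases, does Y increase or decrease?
Y increases

Taking the partial derivative:
∂Y/∂Z = 32Z^3

∂Y/∂Z = 32Z^3 > 0 (assuming positive values)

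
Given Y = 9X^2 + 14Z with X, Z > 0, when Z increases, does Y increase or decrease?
Y increases

Taking the partial derivative:
∂Y/∂Z = 14

∂Y/∂Z = 14 > 0 (assuming positive values)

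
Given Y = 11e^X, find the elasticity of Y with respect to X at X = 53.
Elasticity = 53

Elasticity = (dY/dX) · (X/Y)

dY/dX = 11·e^X
At X = 53: dY/dX = 11·e^53, Y = 11·e^53

Elasticity = (11·e^53) · (53 / (11·e^53)) = 53

Interpretation: for a small percentage change in X, the percentage change in Y is approximately 53.00 times as large.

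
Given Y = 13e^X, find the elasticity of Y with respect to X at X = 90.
Elasticity = 90

Elasticity = (dY/dX) · (X/Y)

dY/dX = 13·e^X
At X = 90: dY/dX = 13·e^90, Y = 13·e^90

Elasticity = (13·e^90) · (90 / (13·e^90)) = 90

Interpretation: for a small percentage change in X, the percentage change in Y is approximately 90.00 times as large.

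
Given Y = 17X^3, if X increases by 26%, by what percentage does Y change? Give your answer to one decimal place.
100.0%

For Y = 17X^3:
If X → X(1 + 0.26)
Then Y → Y · (1 + 0.26)^3
     ≈ Y · 2.0004

Percentage change = ((1 + 0.26)^3 − 1) × 100% ≈ 100.0%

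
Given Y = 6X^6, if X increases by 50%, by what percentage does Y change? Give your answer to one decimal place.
1039.1%

For Y = 6X^6:
If X → X(1 + 0.5)
Then Y → Y · (1 + 0.5)^6
     ≈ Y · 11.3906

Percentage change = ((1 + 0.5)^6 − 1) × 100% ≈ 1039.1%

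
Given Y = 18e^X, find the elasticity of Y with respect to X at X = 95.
Elasticity = 95

Elasticity = (dY/dX) · (X/Y)

dY/dX = 18·e^X
At X = 95: dY/dX = 18·e^95, Y = 18·e^95

Elasticity = (18·e^95) · (95 / (18·e^95)) = 95

Interpretation: for a small percentage change in X, the percentage change in Y is approximately 95.00 times as large.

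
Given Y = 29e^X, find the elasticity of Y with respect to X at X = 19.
Elasticity = 19

Elasticity = (dY/dX) · (X/Y)

dY/dX = 29·e^X
At X = 19: dY/dX = 29·e^19, Y = 29·e^19

Elasticity = (29·e^19) · (19 / (29·e^19)) = 19

Interpretation: for a small percentage change in X, the percentage change in Y is approximately 19.00 times as large.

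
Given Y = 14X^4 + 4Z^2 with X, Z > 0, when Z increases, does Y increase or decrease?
Y increases

Taking the partial derivative:
∂Y/∂Z = 8Z

∂Y/∂Z = 8Z > 0 (assuming positive values)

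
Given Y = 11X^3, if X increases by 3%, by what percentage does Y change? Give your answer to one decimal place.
9.3%

For Y = 11X^3:
If X → X(1 + 0.03)
Then Y → Y · (1 + 0.03)^3
     ≈ Y · 1.0927

Percentage change = ((1 + 0.03)^3 − 1) × 100% ≈ 9.3%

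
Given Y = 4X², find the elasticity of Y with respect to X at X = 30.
Elasticity = 2

Elasticity = (dY/dX) · (X/Y)

dY/dX = 8·X
At X = 30: dY/dX = 240, Y = 3600

Elasticity = 240 · (30 / 3600) = 2

Interpretation: for a small percentage change in X, the percentage change in Y is approximately 2.00 times as large.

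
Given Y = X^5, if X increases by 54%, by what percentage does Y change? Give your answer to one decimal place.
766.2%

For Y = X^5:
If X → X(1 + 0.54)
Then Y → Y · (1 + 0.54)^5
     ≈ Y · 8.6617

Percentage change = ((1 + 0.54)^5 − 1) × 100% ≈ 766.2%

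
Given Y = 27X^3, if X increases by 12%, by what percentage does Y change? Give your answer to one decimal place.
40.5%

For Y = 27X^3:
If X → X(1 + 0.12)
Then Y → Y · (1 + 0.12)^3
     ≈ Y · 1.4049

Percentage change = ((1 + 0.12)^3 − 1) × 100% ≈ 40.5%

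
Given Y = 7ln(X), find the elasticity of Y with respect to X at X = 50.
Elasticity = 1/ln(50) ≈ 0.2556

Elasticity = (dY/dX) · (X/Y)

dY/dX = 7/X
At X = 50: dY/dX = 7/50, Y = 7·ln(50)

Elasticity = (7/50) · (50 / (7·ln(50))) = 1/ln(50) ≈ 0.2556

Interpretation: for a small percentage change in X, the percentage change in Y is approximately 0.26 times as large.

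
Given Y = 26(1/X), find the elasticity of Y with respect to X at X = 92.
Elasticity = -1

Elasticity = (dY/dX) · (X/Y)

dY/dX = -26/X²
At X = 92: dY/dX = -13/4232, Y = 13/46

Elasticity = (-13/4232) · (92 / (13/46)) = -1

Interpretation: for a small percentage change in X, the percentage change in Y is approximately -1.00 times as large.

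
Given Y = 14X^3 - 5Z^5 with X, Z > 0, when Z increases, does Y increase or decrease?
Y decreases

Taking the partial derivative:
∂Y/∂Z = -25Z^4

∂Y/∂Z = -25Z^4 < 0 (assuming positive values)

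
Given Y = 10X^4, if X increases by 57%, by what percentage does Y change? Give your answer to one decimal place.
507.6%

For Y = 10X^4:
If X → X(1 + 0.57)
Then Y → Y · (1 + 0.57)^4
     ≈ Y · 6.0757

Percentage change = ((1 + 0.57)^4 − 1) × 100% ≈ 507.6%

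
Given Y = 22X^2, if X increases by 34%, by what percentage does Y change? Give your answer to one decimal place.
79.6%

For Y = 22X^2:
If X → X(1 + 0.34)
Then Y → Y · (1 + 0.34)^2
     = Y · 1.7956

Percentage change = ((1 + 0.34)^2 − 1) × 100% ≈ 79.6%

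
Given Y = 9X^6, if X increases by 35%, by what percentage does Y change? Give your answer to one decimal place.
505.3%

For Y = 9X^6:
If X → X(1 + 0.35)
Then Y → Y · (1 + 0.35)^6
     ≈ Y · 6.0534

Percentage change = ((1 + 0.35)^6 − 1) × 100% ≈ 505.3%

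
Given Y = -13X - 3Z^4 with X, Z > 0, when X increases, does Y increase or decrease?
Y decreases

Taking the partial derivative:
∂Y/∂X = -13

∂Y/∂X = -13 < 0 (assuming positive values)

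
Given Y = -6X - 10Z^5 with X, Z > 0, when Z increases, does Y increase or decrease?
Y decreases

Taking the partial derivative:
∂Y/∂Z = -50Z^4

∂Y/∂Z = -50Z^4 < 0 (assuming positive values)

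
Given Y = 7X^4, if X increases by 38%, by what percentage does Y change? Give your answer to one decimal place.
262.7%

For Y = 7X^4:
If X → X(1 + 0.38)
Then Y → Y · (1 + 0.38)^4
     ≈ Y · 3.6267

Percentage change = ((1 + 0.38)^4 − 1) × 100% ≈ 262.7%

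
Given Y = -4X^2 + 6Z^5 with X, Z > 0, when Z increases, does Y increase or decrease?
Y increases

Taking the partial derivative:
∂Y/∂Z = 30Z^4

∂Y/∂Z = 30Z^4 > 0 (assuming positive values)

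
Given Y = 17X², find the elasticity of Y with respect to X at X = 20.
Elasticity = 2

Elasticity = (dY/dX) · (X/Y)

dY/dX = 34·X
At X = 20: dY/dX = 680, Y = 6800

Elasticity = 680 · (20 / 6800) = 2

Interpretation: for a small percentage change in X, the percentage change in Y is approximately 2.00 times as large.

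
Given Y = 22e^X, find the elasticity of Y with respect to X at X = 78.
Elasticity = 78

Elasticity = (dY/dX) · (X/Y)

dY/dX = 22·e^X
At X = 78: dY/dX = 22·e^78, Y = 22·e^78

Elasticity = (22·e^78) · (78 / (22·e^78)) = 78

Interpretation: for a small percentage change in X, the percentage change in Y is approximately 78.00 times as large.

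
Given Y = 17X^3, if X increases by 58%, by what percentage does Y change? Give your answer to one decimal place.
294.4%

For Y = 17X^3:
If X → X(1 + 0.58)
Then Y → Y · (1 + 0.58)^3
     ≈ Y · 3.9443

Percentage change = ((1 + 0.58)^3 − 1) × 100% ≈ 294.4%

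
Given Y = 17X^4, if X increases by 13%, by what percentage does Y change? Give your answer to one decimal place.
63.0%

For Y = 17X^4:
If X → X(1 + 0.13)
Then Y → Y · (1 + 0.13)^4
     ≈ Y · 1.6305

Percentage change = ((1 + 0.13)^4 − 1) × 100% ≈ 63.0%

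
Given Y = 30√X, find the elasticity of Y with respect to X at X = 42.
Elasticity = 1/2

Elasticity = (dY/dX) · (X/Y)

dY/dX = 15/√X
At X = 42: dY/dX = 5·√42/14, Y = 30·√42

Elasticity = (5·√42/14) · (42 / (30·√42)) = 1/2

Interpretation: for a small percentage change in X, the percentage change in Y is approximately 0.50 times as large.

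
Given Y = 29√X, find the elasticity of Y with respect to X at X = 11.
Elasticity = 1/2

Elasticity = (dY/dX) · (X/Y)

dY/dX = 29/(2·√X)
At X = 11: dY/dX = 29·√11/22, Y = 29·√11

Elasticity = (29·√11/22) · (11 / (29·√11)) = 1/2

Interpretation: for a small percentage change in X, the percentage change in Y is approximately 0.50 times as large.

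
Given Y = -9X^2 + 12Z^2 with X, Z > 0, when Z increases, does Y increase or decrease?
Y increases

Taking the partial derivative:
∂Y/∂Z = 24Z

∂Y/∂Z = 24Z > 0 (assuming positive values)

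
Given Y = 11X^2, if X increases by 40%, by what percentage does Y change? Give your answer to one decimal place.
96.0%

For Y = 11X^2:
If X → X(1 + 0.4)
Then Y → Y · (1 + 0.4)^2
     = Y · 1.9600

Percentage change = ((1 + 0.4)^2 − 1) × 100% = 96.0%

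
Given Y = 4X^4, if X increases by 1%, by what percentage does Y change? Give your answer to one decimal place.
4.1%

For Y = 4X^4:
If X → X(1 + 0.01)
Then Y → Y · (1 + 0.01)^4
     ≈ Y · 1.0406

Percentage change = ((1 + 0.01)^4 − 1) × 100% ≈ 4.1%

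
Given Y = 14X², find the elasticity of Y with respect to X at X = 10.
Elasticity = 2

Elasticity = (dY/dX) · (X/Y)

dY/dX = 28·X
At X = 10: dY/dX = 280, Y = 1400

Elasticity = 280 · (10 / 1400) = 2

Interpretation: for a small percentage change in X, the percentage change in Y is approximately 2.00 times as large.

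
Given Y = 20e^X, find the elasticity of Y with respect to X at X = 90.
Elasticity = 90

Elasticity = (dY/dX) · (X/Y)

dY/dX = 20·e^X
At X = 90: dY/dX = 20·e^90, Y = 20·e^90

Elasticity = (20·e^90) · (90 / (20·e^90)) = 90

Interpretation: for a small percentage change in X, the percentage change in Y is approximately 90.00 times as large.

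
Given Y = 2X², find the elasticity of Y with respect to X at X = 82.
Elasticity = 2

Elasticity = (dY/dX) · (X/Y)

dY/dX = 4·X
At X = 82: dY/dX = 328, Y = 13448

Elasticity = 328 · (82 / 13448) = 2

Interpretation: for a small percentage change in X, the percentage change in Y is approximately 2.00 times as large.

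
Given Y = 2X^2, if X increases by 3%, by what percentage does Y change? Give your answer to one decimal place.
6.1%

For Y = 2X^2:
If X → X(1 + 0.03)
Then Y → Y · (1 + 0.03)^2
     = Y · 1.0609

Percentage change = ((1 + 0.03)^2 − 1) × 100% ≈ 6.1%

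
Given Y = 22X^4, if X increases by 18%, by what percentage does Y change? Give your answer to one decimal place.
93.9%

For Y = 22X^4:
If X → X(1 + 0.18)
Then Y → Y · (1 + 0.18)^4
     ≈ Y · 1.9388

Percentage change = ((1 + 0.18)^4 − 1) × 100% ≈ 93.9%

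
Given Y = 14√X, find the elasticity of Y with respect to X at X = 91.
Elasticity = 1/2

Elasticity = (dY/dX) · (X/Y)

dY/dX = 7/√X
At X = 91: dY/dX = √91/13, Y = 14·√91

Elasticity = (√91/13) · (91 / (14·√91)) = 1/2

Interpretation: for a small percentage change in X, the percentage change in Y is approximately 0.50 times as large.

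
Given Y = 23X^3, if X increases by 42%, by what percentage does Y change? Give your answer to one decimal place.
186.3%

For Y = 23X^3:
If X → X(1 + 0.42)
Then Y → Y · (1 + 0.42)^3
     ≈ Y · 2.8633

Percentage change = ((1 + 0.42)^3 − 1) × 100% ≈ 186.3%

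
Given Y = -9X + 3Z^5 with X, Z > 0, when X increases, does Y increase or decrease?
Y decreases

Taking the partial derivative:
∂Y/∂X = -9

∂Y/∂X = -9 < 0 (assuming positive values)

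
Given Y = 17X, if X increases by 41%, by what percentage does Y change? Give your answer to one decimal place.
41.0%

For Y = 17X:
If X → X(1 + 0.41)
Then Y → Y · (1 + 0.41)^1
     = Y · 1.4100

Percentage change = ((1 + 0.41)^1 − 1) × 100% = 41.0%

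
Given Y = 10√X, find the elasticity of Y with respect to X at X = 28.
Elasticity = 1/2

Elasticity = (dY/dX) · (X/Y)

dY/dX = 5/√X
At X = 28: dY/dX = 5·√7/14, Y = 20·√7

Elasticity = (5·√7/14) · (28 / (20·√7)) = 1/2

Interpretation: for a small percentage change in X, the percentage change in Y is approximately 0.50 times as large.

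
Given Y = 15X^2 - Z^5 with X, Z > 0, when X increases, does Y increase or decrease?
Y increases

Taking the partial derivative:
∂Y/∂X = 30X

∂Y/∂X = 30X > 0 (assuming positive values)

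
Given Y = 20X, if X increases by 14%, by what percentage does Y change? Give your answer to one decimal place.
14.0%

For Y = 20X:
If X → X(1 + 0.14)
Then Y → Y · (1 + 0.14)^1
     = Y · 1.1400

Percentage change = ((1 + 0.14)^1 − 1) × 100% = 14.0%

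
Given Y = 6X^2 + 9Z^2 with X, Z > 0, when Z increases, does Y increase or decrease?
Y increases

Taking the partial derivative:
∂Y/∂Z = 18Z

∂Y/∂Z = 18Z > 0 (assuming positive values)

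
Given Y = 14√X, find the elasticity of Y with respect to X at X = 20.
Elasticity = 1/2

Elasticity = (dY/dX) · (X/Y)

dY/dX = 7/√X
At X = 20: dY/dX = 7·√5/10, Y = 28·√5

Elasticity = (7·√5/10) · (20 / (28·√5)) = 1/2

Interpretation: for a small percentage change in X, the percentage change in Y is approximately 0.50 times as large.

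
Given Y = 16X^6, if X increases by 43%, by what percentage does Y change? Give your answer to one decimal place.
755.1%

For Y = 16X^6:
If X → X(1 + 0.43)
Then Y → Y · (1 + 0.43)^6
     ≈ Y · 8.5510

Percentage change = ((1 + 0.43)^6 − 1) × 100% ≈ 755.1%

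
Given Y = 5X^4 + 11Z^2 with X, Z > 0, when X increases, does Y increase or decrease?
Y increases

Taking the partial derivative:
∂Y/∂X = 20X^3

∂Y/∂X = 20X^3 > 0 (assuming positive values)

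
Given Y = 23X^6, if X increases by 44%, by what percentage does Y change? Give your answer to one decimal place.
791.6%

For Y = 23X^6:
If X → X(1 + 0.44)
Then Y → Y · (1 + 0.44)^6
     ≈ Y · 8.9161

Percentage change = ((1 + 0.44)^6 − 1) × 100% ≈ 791.6%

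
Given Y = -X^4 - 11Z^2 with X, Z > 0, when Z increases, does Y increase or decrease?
Y decreases

Taking the partial derivative:
∂Y/∂Z = -22Z

∂Y/∂Z = -22Z < 0 (assuming positive values)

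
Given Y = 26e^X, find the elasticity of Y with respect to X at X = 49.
Elasticity = 49

Elasticity = (dY/dX) · (X/Y)

dY/dX = 26·e^X
At X = 49: dY/dX = 26·e^49, Y = 26·e^49

Elasticity = (26·e^49) · (49 / (26·e^49)) = 49

Interpretation: for a small percentage change in X, the percentage change in Y is approximately 49.00 times as large.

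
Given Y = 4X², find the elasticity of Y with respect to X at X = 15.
Elasticity = 2

Elasticity = (dY/dX) · (X/Y)

dY/dX = 8·X
At X = 15: dY/dX = 120, Y = 900

Elasticity = 120 · (15 / 900) = 2

Interpretation: for a small percentage change in X, the percentage change in Y is approximately 2.00 times as large.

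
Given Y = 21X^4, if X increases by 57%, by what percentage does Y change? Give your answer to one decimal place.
507.6%

For Y = 21X^4:
If X → X(1 + 0.57)
Then Y → Y · (1 + 0.57)^4
     ≈ Y · 6.0757

Percentage change = ((1 + 0.57)^4 − 1) × 100% ≈ 507.6%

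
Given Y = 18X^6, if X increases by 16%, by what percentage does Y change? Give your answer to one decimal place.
143.6%

For Y = 18X^6:
If X → X(1 + 0.16)
Then Y → Y · (1 + 0.16)^6
     ≈ Y · 2.4364

Percentage change = ((1 + 0.16)^6 − 1) × 100% ≈ 143.6%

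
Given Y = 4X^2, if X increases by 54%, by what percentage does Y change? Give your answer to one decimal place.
137.2%

For Y = 4X^2:
If X → X(1 + 0.54)
Then Y → Y · (1 + 0.54)^2
     = Y · 2.3716

Percentage change = ((1 + 0.54)^2 − 1) × 100% ≈ 137.2%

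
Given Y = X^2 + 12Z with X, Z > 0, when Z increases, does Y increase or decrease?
Y increases

Taking the partial derivative:
∂Y/∂Z = 12

∂Y/∂Z = 12 > 0 (assuming positive values)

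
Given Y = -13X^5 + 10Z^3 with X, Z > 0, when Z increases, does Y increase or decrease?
Y increases

Taking the partial derivative:
∂Y/∂Z = 30Z^2

∂Y/∂Z = 30Z^2 > 0 (assuming positive values)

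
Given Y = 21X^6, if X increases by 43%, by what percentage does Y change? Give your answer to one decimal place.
755.1%

For Y = 21X^6:
If X → X(1 + 0.43)
Then Y → Y · (1 + 0.43)^6
     ≈ Y · 8.5510

Percentage change = ((1 + 0.43)^6 − 1) × 100% ≈ 755.1%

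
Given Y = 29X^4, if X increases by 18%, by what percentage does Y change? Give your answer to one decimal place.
93.9%

For Y = 29X^4:
If X → X(1 + 0.18)
Then Y → Y · (1 + 0.18)^4
     ≈ Y · 1.9388

Percentage change = ((1 + 0.18)^4 − 1) × 100% ≈ 93.9%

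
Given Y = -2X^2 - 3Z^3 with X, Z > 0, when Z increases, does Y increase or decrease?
Y decreases

Taking the partial derivative:
∂Y/∂Z = -9Z^2

∂Y/∂Z = -9Z^2 < 0 (assuming positive values)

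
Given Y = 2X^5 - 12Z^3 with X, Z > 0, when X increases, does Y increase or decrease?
Y increases

Taking the partial derivative:
∂Y/∂X = 10X^4

∂Y/∂X = 10X^4 > 0 (assuming positive values)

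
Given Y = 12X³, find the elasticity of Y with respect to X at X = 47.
Elasticity = 3

Elasticity = (dY/dX) · (X/Y)

dY/dX = 36·X²
At X = 47: dY/dX = 79524, Y = 1245876

Elasticity = 79524 · (47 / 1245876) = 3

Interpretation: for a small percentage change in X, the percentage change in Y is approximately 3.00 times as large.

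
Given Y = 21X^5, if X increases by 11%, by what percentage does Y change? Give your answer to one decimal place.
68.5%

For Y = 21X^5:
If X → X(1 + 0.11)
Then Y → Y · (1 + 0.11)^5
     ≈ Y · 1.6851

Percentage change = ((1 + 0.11)^5 − 1) × 100% ≈ 68.5%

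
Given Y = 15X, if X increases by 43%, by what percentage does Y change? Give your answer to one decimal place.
43.0%

For Y = 15X:
If X → X(1 + 0.43)
Then Y → Y · (1 + 0.43)^1
     = Y · 1.4300

Percentage change = ((1 + 0.43)^1 − 1) × 100% = 43.0%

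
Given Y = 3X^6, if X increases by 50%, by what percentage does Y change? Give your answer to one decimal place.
1039.1%

For Y = 3X^6:
If X → X(1 + 0.5)
Then Y → Y · (1 + 0.5)^6
     ≈ Y · 11.3906

Percentage change = ((1 + 0.5)^6 − 1) × 100% ≈ 1039.1%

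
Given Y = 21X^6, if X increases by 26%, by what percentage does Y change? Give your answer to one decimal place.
300.2%

For Y = 21X^6:
If X → X(1 + 0.26)
Then Y → Y · (1 + 0.26)^6
     ≈ Y · 4.0015

Percentage change = ((1 + 0.26)^6 − 1) × 100% ≈ 300.2%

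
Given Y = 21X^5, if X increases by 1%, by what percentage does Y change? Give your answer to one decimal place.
5.1%

For Y = 21X^5:
If X → X(1 + 0.01)
Then Y → Y · (1 + 0.01)^5
     ≈ Y · 1.0510

Percentage change = ((1 + 0.01)^5 − 1) × 100% ≈ 5.1%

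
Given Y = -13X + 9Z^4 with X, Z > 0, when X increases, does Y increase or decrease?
Y decreases

Taking the partial derivative:
∂Y/∂X = -13

∂Y/∂X = -13 < 0 (assuming positive values)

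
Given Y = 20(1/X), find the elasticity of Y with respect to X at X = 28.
Elasticity = -1

Elasticity = (dY/dX) · (X/Y)

dY/dX = -20/X²
At X = 28: dY/dX = -5/196, Y = 5/7

Elasticity = (-5/196) · (28 / (5/7)) = -1

Interpretation: for a small percentage change in X, the percentage change in Y is approximately -1.00 times as large.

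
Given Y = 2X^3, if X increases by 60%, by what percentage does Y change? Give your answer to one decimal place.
309.6%

For Y = 2X^3:
If X → X(1 + 0.6)
Then Y → Y · (1 + 0.6)^3
     = Y · 4.0960

Percentage change = ((1 + 0.6)^3 − 1) × 100% = 309.6%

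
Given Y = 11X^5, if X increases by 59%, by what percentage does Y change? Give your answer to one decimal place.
916.2%

For Y = 11X^5:
If X → X(1 + 0.59)
Then Y → Y · (1 + 0.59)^5
     ≈ Y · 10.1622

Percentage change = ((1 + 0.59)^5 − 1) × 100% ≈ 916.2%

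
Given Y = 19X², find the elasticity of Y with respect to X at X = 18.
Elasticity = 2

Elasticity = (dY/dX) · (X/Y)

dY/dX = 38·X
At X = 18: dY/dX = 684, Y = 6156

Elasticity = 684 · (18 / 6156) = 2

Interpretation: for a small percentage change in X, the percentage change in Y is approximately 2.00 times as large.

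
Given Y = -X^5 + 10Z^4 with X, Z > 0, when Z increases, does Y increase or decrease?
Y increases

Taking the partial derivative:
∂Y/∂Z = 40Z^3

∂Y/∂Z = 40Z^3 > 0 (assuming positive values)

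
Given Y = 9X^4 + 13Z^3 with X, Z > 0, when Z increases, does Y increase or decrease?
Y increases

Taking the partial derivative:
∂Y/∂Z = 39Z^2

∂Y/∂Z = 39Z^2 > 0 (assuming positive values)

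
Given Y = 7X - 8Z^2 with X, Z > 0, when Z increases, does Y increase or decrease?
Y decreases

Taking the partial derivative:
∂Y/∂Z = -16Z

∂Y/∂Z = -16Z < 0 (assuming positive values)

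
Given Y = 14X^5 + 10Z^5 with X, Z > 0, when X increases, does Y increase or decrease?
Y increases

Taking the partial derivative:
∂Y/∂X = 70X^4

∂Y/∂X = 70X^4 > 0 (assuming positive values)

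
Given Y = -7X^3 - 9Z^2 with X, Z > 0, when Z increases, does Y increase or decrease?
Y decreases

Taking the partial derivative:
∂Y/∂Z = -18Z

∂Y/∂Z = -18Z < 0 (assuming positive values)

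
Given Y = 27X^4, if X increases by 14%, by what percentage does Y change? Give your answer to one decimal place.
68.9%

For Y = 27X^4:
If X → X(1 + 0.14)
Then Y → Y · (1 + 0.14)^4
     ≈ Y · 1.6890

Percentage change = ((1 + 0.14)^4 − 1) × 100% ≈ 68.9%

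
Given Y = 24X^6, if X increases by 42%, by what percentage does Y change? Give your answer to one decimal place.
719.8%

For Y = 24X^6:
If X → X(1 + 0.42)
Then Y → Y · (1 + 0.42)^6
     ≈ Y · 8.1984

Percentage change = ((1 + 0.42)^6 − 1) × 100% ≈ 719.8%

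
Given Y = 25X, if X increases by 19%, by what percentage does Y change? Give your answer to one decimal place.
19.0%

For Y = 25X:
If X → X(1 + 0.19)
Then Y → Y · (1 + 0.19)^1
     = Y · 1.1900

Percentage change = ((1 + 0.19)^1 − 1) × 100% = 19.0%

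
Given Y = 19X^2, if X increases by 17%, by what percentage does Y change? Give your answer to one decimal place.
36.9%

For Y = 19X^2:
If X → X(1 + 0.17)
Then Y → Y · (1 + 0.17)^2
     = Y · 1.3689

Percentage change = ((1 + 0.17)^2 − 1) × 100% ≈ 36.9%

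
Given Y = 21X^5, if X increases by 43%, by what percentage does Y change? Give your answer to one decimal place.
498.0%

For Y = 21X^5:
If X → X(1 + 0.43)
Then Y → Y · (1 + 0.43)^5
     ≈ Y · 5.9797

Percentage change = ((1 + 0.43)^5 − 1) × 100% ≈ 498.0%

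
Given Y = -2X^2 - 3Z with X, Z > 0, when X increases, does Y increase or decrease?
Y decreases

Taking the partial derivative:
∂Y/∂X = -4X

∂Y/∂X = -4X < 0 (assuming positive values)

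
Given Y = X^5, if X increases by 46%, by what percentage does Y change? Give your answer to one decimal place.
563.4%

For Y = X^5:
If X → X(1 + 0.46)
Then Y → Y · (1 + 0.46)^5
     ≈ Y · 6.6338

Percentage change = ((1 + 0.46)^5 − 1) × 100% ≈ 563.4%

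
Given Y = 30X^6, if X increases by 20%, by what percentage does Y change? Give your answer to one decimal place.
198.6%

For Y = 30X^6:
If X → X(1 + 0.2)
Then Y → Y · (1 + 0.2)^6
     ≈ Y · 2.9860

Percentage change = ((1 + 0.2)^6 − 1) × 100% ≈ 198.6%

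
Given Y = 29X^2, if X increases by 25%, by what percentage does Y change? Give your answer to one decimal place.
56.3%

For Y = 29X^2:
If X → X(1 + 0.25)
Then Y → Y · (1 + 0.25)^2
     = Y · 1.5625

Percentage change = ((1 + 0.25)^2 − 1) × 100% ≈ 56.3%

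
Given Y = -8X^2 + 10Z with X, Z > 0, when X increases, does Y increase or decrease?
Y decreases

Taking the partial derivative:
∂Y/∂X = -16X

∂Y/∂X = -16X < 0 (assuming positive values)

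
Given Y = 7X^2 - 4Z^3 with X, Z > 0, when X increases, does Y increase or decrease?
Y increases

Taking the partial derivative:
∂Y/∂X = 14X

∂Y/∂X = 14X > 0 (assuming positive values)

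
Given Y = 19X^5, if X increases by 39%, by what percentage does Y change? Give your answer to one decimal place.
418.9%

For Y = 19X^5:
If X → X(1 + 0.39)
Then Y → Y · (1 + 0.39)^5
     ≈ Y · 5.1889

Percentage change = ((1 + 0.39)^5 − 1) × 100% ≈ 418.9%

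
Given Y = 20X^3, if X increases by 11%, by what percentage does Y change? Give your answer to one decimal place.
36.8%

For Y = 20X^3:
If X → X(1 + 0.11)
Then Y → Y · (1 + 0.11)^3
     ≈ Y · 1.3676

Percentage change = ((1 + 0.11)^3 − 1) × 100% ≈ 36.8%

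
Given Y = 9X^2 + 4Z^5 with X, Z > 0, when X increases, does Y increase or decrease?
Y increases

Taking the partial derivative:
∂Y/∂X = 18X

∂Y/∂X = 18X > 0 (assuming positive values)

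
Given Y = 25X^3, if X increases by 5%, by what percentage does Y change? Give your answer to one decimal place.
15.8%

For Y = 25X^3:
If X → X(1 + 0.05)
Then Y → Y · (1 + 0.05)^3
     ≈ Y · 1.1576

Percentage change = ((1 + 0.05)^3 − 1) × 100% ≈ 15.8%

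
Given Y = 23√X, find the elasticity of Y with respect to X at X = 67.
Elasticity = 1/2

Elasticity = (dY/dX) · (X/Y)

dY/dX = 23/(2·√X)
At X = 67: dY/dX = 23·√67/134, Y = 23·√67

Elasticity = (23·√67/134) · (67 / (23·√67)) = 1/2

Interpretation: for a small percentage change in X, the percentage change in Y is approximately 0.50 times as large.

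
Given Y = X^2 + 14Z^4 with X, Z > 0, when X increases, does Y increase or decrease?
Y increases

Taking the partial derivative:
∂Y/∂X = 2X

∂Y/∂X = 2X > 0 (assuming positive values)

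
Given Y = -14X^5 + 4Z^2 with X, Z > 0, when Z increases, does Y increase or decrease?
Y increases

Taking the partial derivative:
∂Y/∂Z = 8Z

∂Y/∂Z = 8Z > 0 (assuming positive values)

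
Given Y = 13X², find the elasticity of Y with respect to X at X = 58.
Elasticity = 2

Elasticity = (dY/dX) · (X/Y)

dY/dX = 26·X
At X = 58: dY/dX = 1508, Y = 43732

Elasticity = 1508 · (58 / 43732) = 2

Interpretation: for a small percentage change in X, the percentage change in Y is approximately 2.00 times as large.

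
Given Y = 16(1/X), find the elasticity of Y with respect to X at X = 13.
Elasticity = -1

Elasticity = (dY/dX) · (X/Y)

dY/dX = -16/X²
At X = 13: dY/dX = -16/169, Y = 16/13

Elasticity = (-16/169) · (13 / (16/13)) = -1

Interpretation: for a small percentage change in X, the percentage change in Y is approximately -1.00 times as large.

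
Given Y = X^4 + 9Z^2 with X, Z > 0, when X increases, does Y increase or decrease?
Y increases

Taking the partial derivative:
∂Y/∂X = 4X^3

∂Y/∂X = 4X^3 > 0 (assuming positive values)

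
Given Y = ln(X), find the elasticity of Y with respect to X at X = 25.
Elasticity = 1/ln(25) ≈ 0.3107

Elasticity = (dY/dX) · (X/Y)

dY/dX = 1/X
At X = 25: dY/dX = 1/25, Y = ln(25)

Elasticity = (1/25) · (25 / (ln(25))) = 1/ln(25) ≈ 0.3107

Interpretation: for a small percentage change in X, the percentage change in Y is approximately 0.31 times as large.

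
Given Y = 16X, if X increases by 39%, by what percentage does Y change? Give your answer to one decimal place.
39.0%

For Y = 16X:
If X → X(1 + 0.39)
Then Y → Y · (1 + 0.39)^1
     = Y · 1.3900

Percentage change = ((1 + 0.39)^1 − 1) × 100% = 39.0%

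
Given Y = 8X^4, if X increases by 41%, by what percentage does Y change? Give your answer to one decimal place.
295.3%

For Y = 8X^4:
If X → X(1 + 0.41)
Then Y → Y · (1 + 0.41)^4
     ≈ Y · 3.9525

Percentage change = ((1 + 0.41)^4 − 1) × 100% ≈ 295.3%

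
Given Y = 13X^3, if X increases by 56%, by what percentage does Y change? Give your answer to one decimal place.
279.6%

For Y = 13X^3:
If X → X(1 + 0.56)
Then Y → Y · (1 + 0.56)^3
     ≈ Y · 3.7964

Percentage change = ((1 + 0.56)^3 − 1) × 100% ≈ 279.6%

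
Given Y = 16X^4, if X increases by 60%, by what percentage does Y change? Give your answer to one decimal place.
555.4%

For Y = 16X^4:
If X → X(1 + 0.6)
Then Y → Y · (1 + 0.6)^4
     = Y · 6.5536

Percentage change = ((1 + 0.6)^4 − 1) × 100% ≈ 555.4%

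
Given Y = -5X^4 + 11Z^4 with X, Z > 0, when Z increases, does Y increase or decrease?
Y increases

Taking the partial derivative:
∂Y/∂Z = 44Z^3

∂Y/∂Z = 44Z^3 > 0 (assuming positive values)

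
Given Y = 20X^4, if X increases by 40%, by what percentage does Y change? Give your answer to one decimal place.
284.2%

For Y = 20X^4:
If X → X(1 + 0.4)
Then Y → Y · (1 + 0.4)^4
     = Y · 3.8416

Percentage change = ((1 + 0.4)^4 − 1) × 100% ≈ 284.2%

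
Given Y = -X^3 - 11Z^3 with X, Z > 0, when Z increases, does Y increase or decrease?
Y decreases

Taking the partial derivative:
∂Y/∂Z = -33Z^2

∂Y/∂Z = -33Z^2 < 0 (assuming positive values)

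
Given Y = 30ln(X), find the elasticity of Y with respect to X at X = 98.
Elasticity = 1/ln(98) ≈ 0.2181

Elasticity = (dY/dX) · (X/Y)

dY/dX = 30/X
At X = 98: dY/dX = 15/49, Y = 30·ln(98)

Elasticity = (15/49) · (98 / (30·ln(98))) = 1/ln(98) ≈ 0.2181

Interpretation: for a small percentage change in X, the percentage change in Y is approximately 0.22 times as large.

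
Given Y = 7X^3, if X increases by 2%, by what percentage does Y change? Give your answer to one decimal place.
6.1%

For Y = 7X^3:
If X → X(1 + 0.02)
Then Y → Y · (1 + 0.02)^3
     ≈ Y · 1.0612

Percentage change = ((1 + 0.02)^3 − 1) × 100% ≈ 6.1%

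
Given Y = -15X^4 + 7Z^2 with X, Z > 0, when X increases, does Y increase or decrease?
Y decreases

Taking the partial derivative:
∂Y/∂X = -60X^3

∂Y/∂X = -60X^3 < 0 (assuming positive values)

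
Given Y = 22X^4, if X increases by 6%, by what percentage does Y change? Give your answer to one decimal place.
26.2%

For Y = 22X^4:
If X → X(1 + 0.06)
Then Y → Y · (1 + 0.06)^4
     ≈ Y · 1.2625

Percentage change = ((1 + 0.06)^4 − 1) × 100% ≈ 26.2%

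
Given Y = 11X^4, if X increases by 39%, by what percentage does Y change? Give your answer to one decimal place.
273.3%

For Y = 11X^4:
If X → X(1 + 0.39)
Then Y → Y · (1 + 0.39)^4
     ≈ Y · 3.7330

Percentage change = ((1 + 0.39)^4 − 1) × 100% ≈ 273.3%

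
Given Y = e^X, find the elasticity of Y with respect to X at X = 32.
Elasticity = 32

Elasticity = (dY/dX) · (X/Y)

dY/dX = e^X
At X = 32: dY/dX = e^32, Y = e^32

Elasticity = (e^32) · (32 / (e^32)) = 32

Interpretation: for a small percentage change in X, the percentage change in Y is approximately 32.00 times as large.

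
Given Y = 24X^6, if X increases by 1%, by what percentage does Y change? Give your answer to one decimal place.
6.2%

For Y = 24X^6:
If X → X(1 + 0.01)
Then Y → Y · (1 + 0.01)^6
     ≈ Y · 1.0615

Percentage change = ((1 + 0.01)^6 − 1) × 100% ≈ 6.2%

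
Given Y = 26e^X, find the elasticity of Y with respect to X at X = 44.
Elasticity = 44

Elasticity = (dY/dX) · (X/Y)

dY/dX = 26·e^X
At X = 44: dY/dX = 26·e^44, Y = 26·e^44

Elasticity = (26·e^44) · (44 / (26·e^44)) = 44

Interpretation: for a small percentage change in X, the percentage change in Y is approximately 44.00 times as large.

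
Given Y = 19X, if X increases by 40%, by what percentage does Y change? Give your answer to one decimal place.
40.0%

For Y = 19X:
If X → X(1 + 0.4)
Then Y → Y · (1 + 0.4)^1
     = Y · 1.4000

Percentage change = ((1 + 0.4)^1 − 1) × 100% = 40.0%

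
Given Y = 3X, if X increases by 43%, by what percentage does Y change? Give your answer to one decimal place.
43.0%

For Y = 3X:
If X → X(1 + 0.43)
Then Y → Y · (1 + 0.43)^1
     = Y · 1.4300

Percentage change = ((1 + 0.43)^1 − 1) × 100% = 43.0%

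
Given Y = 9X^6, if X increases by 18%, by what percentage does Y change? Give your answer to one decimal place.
170.0%

For Y = 9X^6:
If X → X(1 + 0.18)
Then Y → Y · (1 + 0.18)^6
     ≈ Y · 2.6996

Percentage change = ((1 + 0.18)^6 − 1) × 100% ≈ 170.0%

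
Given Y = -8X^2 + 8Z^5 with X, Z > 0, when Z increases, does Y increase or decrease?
Y increases

Taking the partial derivative:
∂Y/∂Z = 40Z^4

∂Y/∂Z = 40Z^4 > 0 (assuming positive values)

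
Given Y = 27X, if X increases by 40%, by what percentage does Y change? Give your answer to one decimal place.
40.0%

For Y = 27X:
If X → X(1 + 0.4)
Then Y → Y · (1 + 0.4)^1
     = Y · 1.4000

Percentage change = ((1 + 0.4)^1 − 1) × 100% = 40.0%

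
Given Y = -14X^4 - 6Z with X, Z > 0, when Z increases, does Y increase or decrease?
Y decreases

Taking the partial derivative:
∂Y/∂Z = -6

∂Y/∂Z = -6 < 0 (assuming positive values)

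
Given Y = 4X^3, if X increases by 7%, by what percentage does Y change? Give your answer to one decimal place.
22.5%

For Y = 4X^3:
If X → X(1 + 0.07)
Then Y → Y · (1 + 0.07)^3
     ≈ Y · 1.2250

Percentage change = ((1 + 0.07)^3 − 1) × 100% ≈ 22.5%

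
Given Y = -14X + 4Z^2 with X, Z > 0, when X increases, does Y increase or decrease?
Y decreases

Taking the partial derivative:
∂Y/∂X = -14

∂Y/∂X = -14 < 0 (assuming positive values)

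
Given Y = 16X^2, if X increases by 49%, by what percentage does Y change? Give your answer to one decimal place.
122.0%

For Y = 16X^2:
If X → X(1 + 0.49)
Then Y → Y · (1 + 0.49)^2
     = Y · 2.2201

Percentage change = ((1 + 0.49)^2 − 1) × 100% ≈ 122.0%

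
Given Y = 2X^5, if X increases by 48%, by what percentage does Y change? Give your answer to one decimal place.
610.1%

For Y = 2X^5:
If X → X(1 + 0.48)
Then Y → Y · (1 + 0.48)^5
     ≈ Y · 7.1008

Percentage change = ((1 + 0.48)^5 − 1) × 100% ≈ 610.1%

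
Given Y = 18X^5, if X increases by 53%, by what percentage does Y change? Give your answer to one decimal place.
738.4%

For Y = 18X^5:
If X → X(1 + 0.53)
Then Y → Y · (1 + 0.53)^5
     ≈ Y · 8.3841

Percentage change = ((1 + 0.53)^5 − 1) × 100% ≈ 738.4%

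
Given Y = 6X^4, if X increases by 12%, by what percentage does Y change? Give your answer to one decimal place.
57.4%

For Y = 6X^4:
If X → X(1 + 0.12)
Then Y → Y · (1 + 0.12)^4
     ≈ Y · 1.5735

Percentage change = ((1 + 0.12)^4 − 1) × 100% ≈ 57.4%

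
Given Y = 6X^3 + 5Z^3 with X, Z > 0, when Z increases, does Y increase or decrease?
Y increases

Taking the partial derivative:
∂Y/∂Z = 15Z^2

∂Y/∂Z = 15Z^2 > 0 (assuming positive values)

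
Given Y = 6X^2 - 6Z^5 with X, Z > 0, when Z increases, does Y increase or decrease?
Y decreases

Taking the partial derivative:
∂Y/∂Z = -30Z^4

∂Y/∂Z = -30Z^4 < 0 (assuming positive values)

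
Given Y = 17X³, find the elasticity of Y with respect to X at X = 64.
Elasticity = 3

Elasticity = (dY/dX) · (X/Y)

dY/dX = 51·X²
At X = 64: dY/dX = 208896, Y = 4456448

Elasticity = 208896 · (64 / 4456448) = 3

Interpretation: for a small percentage change in X, the percentage change in Y is approximately 3.00 times as large.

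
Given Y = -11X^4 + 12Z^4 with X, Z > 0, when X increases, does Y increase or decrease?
Y decreases

Taking the partial derivative:
∂Y/∂X = -44X^3

∂Y/∂X = -44X^3 < 0 (assuming positive values)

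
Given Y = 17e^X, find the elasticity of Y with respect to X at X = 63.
Elasticity = 63

Elasticity = (dY/dX) · (X/Y)

dY/dX = 17·e^X
At X = 63: dY/dX = 17·e^63, Y = 17·e^63

Elasticity = (17·e^63) · (63 / (17·e^63)) = 63

Interpretation: for a small percentage change in X, the percentage change in Y is approximately 63.00 times as large.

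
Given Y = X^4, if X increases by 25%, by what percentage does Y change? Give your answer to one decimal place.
144.1%

For Y = X^4:
If X → X(1 + 0.25)
Then Y → Y · (1 + 0.25)^4
     ≈ Y · 2.4414

Percentage change = ((1 + 0.25)^4 − 1) × 100% ≈ 144.1%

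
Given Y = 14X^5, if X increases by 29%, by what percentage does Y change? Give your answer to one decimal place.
257.2%

For Y = 14X^5:
If X → X(1 + 0.29)
Then Y → Y · (1 + 0.29)^5
     ≈ Y · 3.5723

Percentage change = ((1 + 0.29)^5 − 1) × 100% ≈ 257.2%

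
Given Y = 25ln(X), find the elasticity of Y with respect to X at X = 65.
Elasticity = 1/ln(65) ≈ 0.2396

Elasticity = (dY/dX) · (X/Y)

dY/dX = 25/X
At X = 65: dY/dX = 5/13, Y = 25·ln(65)

Elasticity = (5/13) · (65 / (25·ln(65))) = 1/ln(65) ≈ 0.2396

Interpretation: for a small percentage change in X, the percentage change in Y is approximately 0.24 times as large.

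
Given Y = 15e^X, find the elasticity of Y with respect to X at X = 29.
Elasticity = 29

Elasticity = (dY/dX) · (X/Y)

dY/dX = 15·e^X
At X = 29: dY/dX = 15·e^29, Y = 15·e^29

Elasticity = (15·e^29) · (29 / (15·e^29)) = 29

Interpretation: for a small percentage change in X, the percentage change in Y is approximately 29.00 times as large.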